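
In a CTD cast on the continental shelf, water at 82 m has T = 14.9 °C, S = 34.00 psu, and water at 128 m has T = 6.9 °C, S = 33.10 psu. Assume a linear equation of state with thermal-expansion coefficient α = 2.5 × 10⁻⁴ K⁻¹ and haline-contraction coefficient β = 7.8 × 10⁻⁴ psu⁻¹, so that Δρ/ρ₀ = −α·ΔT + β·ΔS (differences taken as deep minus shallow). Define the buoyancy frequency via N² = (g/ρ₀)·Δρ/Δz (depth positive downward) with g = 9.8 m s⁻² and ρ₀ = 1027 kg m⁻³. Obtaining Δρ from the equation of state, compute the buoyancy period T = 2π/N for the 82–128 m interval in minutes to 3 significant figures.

6.30 min

ΔT = -8.0 K, ΔS = -0.90 psu (deep − shallow).
Δρ/ρ₀ = −αΔT + βΔS = 2.00 × 10⁻³ − 7.02 × 10⁻⁴ = 1.298 × 10⁻³, so Δρ ≈ 1.333 kg m⁻³.
N² = (g/ρ₀)·Δρ/Δz = g·(Δρ/ρ₀)/Δz = 9.8 × 1.298 × 10⁻³ / 46 = 2.7653 × 10⁻⁴ s⁻².
N = √(2.7653 × 10⁻⁴) = 0.016629 rad s⁻¹ → T = 2π/N = 377.85 s = 6.2975 min ≈ 6.30 min.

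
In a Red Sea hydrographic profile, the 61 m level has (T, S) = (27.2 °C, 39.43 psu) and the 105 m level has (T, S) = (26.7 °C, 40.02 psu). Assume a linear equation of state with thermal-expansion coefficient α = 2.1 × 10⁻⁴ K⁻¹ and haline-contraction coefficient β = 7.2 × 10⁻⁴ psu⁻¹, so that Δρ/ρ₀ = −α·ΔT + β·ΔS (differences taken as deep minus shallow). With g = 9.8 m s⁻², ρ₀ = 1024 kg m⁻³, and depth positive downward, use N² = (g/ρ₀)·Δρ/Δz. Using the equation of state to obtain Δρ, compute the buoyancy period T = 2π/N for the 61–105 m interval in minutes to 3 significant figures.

ΔT = -0.5 K, ΔS = +0.59 psu (deep − shallow).
Δρ/ρ₀ = −αΔT + βΔS = 1.05 × 10⁻⁴ + 4.248 × 10⁻⁴ = 5.298 × 10⁻⁴, so Δρ ≈ 0.5425 kg m⁻³.
N² = (g/ρ₀)·Δρ/Δz = g·(Δρ/ρ₀)/Δz = 9.8 × 5.298 × 10⁻⁴ / 44 = 1.1800 × 10⁻⁴ s⁻².
N = √(1.1800 × 10⁻⁴) = 0.010863 rad s⁻¹ → T = 2π/N = 578.40 s = 9.6400 min ≈ 9.64 min.

9.64 min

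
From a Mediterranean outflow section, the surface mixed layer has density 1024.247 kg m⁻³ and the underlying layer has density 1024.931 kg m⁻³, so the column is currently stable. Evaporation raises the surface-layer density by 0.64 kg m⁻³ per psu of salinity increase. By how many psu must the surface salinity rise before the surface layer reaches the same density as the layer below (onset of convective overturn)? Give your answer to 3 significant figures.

1.07 psu

Density deficit of the surface layer: 1024.931 − 1024.247 = 0.684 kg m⁻³.
Required change = 0.684 / 0.64 = 1.07 psu.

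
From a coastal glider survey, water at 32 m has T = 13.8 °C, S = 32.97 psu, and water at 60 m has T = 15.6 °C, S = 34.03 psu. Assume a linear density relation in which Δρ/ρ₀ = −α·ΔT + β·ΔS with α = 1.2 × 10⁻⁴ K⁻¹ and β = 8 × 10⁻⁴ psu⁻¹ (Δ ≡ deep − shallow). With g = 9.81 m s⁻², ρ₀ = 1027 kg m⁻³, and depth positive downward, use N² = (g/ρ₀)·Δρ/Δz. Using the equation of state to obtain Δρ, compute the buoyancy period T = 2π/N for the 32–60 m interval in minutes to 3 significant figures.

7.04 min

ΔT = +1.8 K, ΔS = +1.06 psu (deep − shallow).
Δρ/ρ₀ = −αΔT + βΔS = -2.16 × 10⁻⁴ + 8.48 × 10⁻⁴ = 6.32 × 10⁻⁴, so Δρ ≈ 0.6491 kg m⁻³.
N² = (g/ρ₀)·Δρ/Δz = g·(Δρ/ρ₀)/Δz = 9.81 × 6.32 × 10⁻⁴ / 28 = 2.2143 × 10⁻⁴ s⁻².
N = √(2.2143 × 10⁻⁴) = 0.014881 rad s⁻¹ → T = 2π/N = 422.23 s = 7.0372 min ≈ 7.04 min.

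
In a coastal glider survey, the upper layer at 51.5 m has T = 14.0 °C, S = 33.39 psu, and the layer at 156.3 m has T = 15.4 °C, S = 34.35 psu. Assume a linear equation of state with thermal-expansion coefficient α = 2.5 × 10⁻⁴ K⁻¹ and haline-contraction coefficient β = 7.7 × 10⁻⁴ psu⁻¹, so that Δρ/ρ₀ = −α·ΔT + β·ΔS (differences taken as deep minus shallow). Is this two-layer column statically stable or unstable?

ΔT = 15.4 − 14.0 = +1.4 K and ΔS = 34.35 − 33.39 = +0.96 psu (deep − shallow).
−αΔT = -3.50 × 10⁻⁴; βΔS = 7.392 × 10⁻⁴; sum Δρ/ρ₀ = 3.892 × 10⁻⁴.
Δρ/ρ₀ > 0, so Δρ > 0: deeper water is denser → statically stable.

stable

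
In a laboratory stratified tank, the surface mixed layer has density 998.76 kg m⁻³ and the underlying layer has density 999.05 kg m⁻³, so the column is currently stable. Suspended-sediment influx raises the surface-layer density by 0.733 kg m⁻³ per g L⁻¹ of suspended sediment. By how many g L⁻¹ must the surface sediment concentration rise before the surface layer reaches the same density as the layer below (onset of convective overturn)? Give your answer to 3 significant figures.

Density deficit of the surface layer: 999.05 − 998.76 = 0.29 kg m⁻³.
Required change = 0.29 / 0.733 = 0.396 g L⁻¹.

0.396 g L⁻¹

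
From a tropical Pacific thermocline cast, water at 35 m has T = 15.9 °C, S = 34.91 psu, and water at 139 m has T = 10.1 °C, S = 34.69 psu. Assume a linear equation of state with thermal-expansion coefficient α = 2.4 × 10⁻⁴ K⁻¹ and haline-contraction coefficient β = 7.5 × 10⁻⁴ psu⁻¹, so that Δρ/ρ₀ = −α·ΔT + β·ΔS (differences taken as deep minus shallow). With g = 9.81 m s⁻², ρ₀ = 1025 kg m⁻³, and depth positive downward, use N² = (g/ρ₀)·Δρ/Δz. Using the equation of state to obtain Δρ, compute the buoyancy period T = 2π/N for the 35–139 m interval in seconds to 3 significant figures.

ΔT = -5.8 K, ΔS = -0.22 psu (deep − shallow).
Δρ/ρ₀ = −αΔT + βΔS = 1.392 × 10⁻³ − 1.65 × 10⁻⁴ = 1.227 × 10⁻³, so Δρ ≈ 1.258 kg m⁻³.
N² = (g/ρ₀)·Δρ/Δz = g·(Δρ/ρ₀)/Δz = 9.81 × 1.227 × 10⁻³ / 104 = 1.1574 × 10⁻⁴ s⁻².
N = √(1.1574 × 10⁻⁴) = 0.010758 rad s⁻¹ → T = 2π/N = 584.05 s ≈ 584 s.

584 s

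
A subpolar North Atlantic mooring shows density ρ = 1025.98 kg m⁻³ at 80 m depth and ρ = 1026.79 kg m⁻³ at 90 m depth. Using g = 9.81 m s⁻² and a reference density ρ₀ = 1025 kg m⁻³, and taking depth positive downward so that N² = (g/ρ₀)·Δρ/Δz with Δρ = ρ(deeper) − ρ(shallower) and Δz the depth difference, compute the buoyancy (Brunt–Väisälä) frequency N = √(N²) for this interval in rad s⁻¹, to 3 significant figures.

0.0278 rad s⁻¹

Δρ = 1026.79 − 1025.98 = 0.81 kg m⁻³ over Δz = 90 − 80 = 10 m.
N² = (9.81/1025) × (0.81/10) = 7.7523 × 10⁻⁴ s⁻².
N = √(7.7523 × 10⁻⁴) = 0.027843 rad s⁻¹ ≈ 0.0278 rad s⁻¹.
N² > 0, so the interval is statically stable.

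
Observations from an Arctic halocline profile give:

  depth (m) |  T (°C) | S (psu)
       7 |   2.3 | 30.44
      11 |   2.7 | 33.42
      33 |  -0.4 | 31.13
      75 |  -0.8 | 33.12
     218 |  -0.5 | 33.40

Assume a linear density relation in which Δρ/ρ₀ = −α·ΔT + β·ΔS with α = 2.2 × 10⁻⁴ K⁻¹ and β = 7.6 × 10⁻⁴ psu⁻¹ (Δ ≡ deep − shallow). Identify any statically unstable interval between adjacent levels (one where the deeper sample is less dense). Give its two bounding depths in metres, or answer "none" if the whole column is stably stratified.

11–33 m

Evaluate Δρ/ρ₀ = −αΔT + βΔS across each adjacent pair:
  7–11 m: −αΔT+βΔS = −(2.2 × 10⁻⁴)(+0.4)+(7.6 × 10⁻⁴)(+2.98) = 2.2 × 10⁻³ → stable
  11–33 m: −αΔT+βΔS = −(2.2 × 10⁻⁴)(-3.1)+(7.6 × 10⁻⁴)(-2.29) = -1.1 × 10⁻³ → UNSTABLE
  33–75 m: −αΔT+βΔS = −(2.2 × 10⁻⁴)(-0.4)+(7.6 × 10⁻⁴)(+1.99) = 1.6 × 10⁻³ → stable
  75–218 m: −αΔT+βΔS = −(2.2 × 10⁻⁴)(+0.3)+(7.6 × 10⁻⁴)(+0.28) = 1.5 × 10⁻⁴ → stable
The 11–33 m interval has Δρ < 0: lighter water underlies denser water.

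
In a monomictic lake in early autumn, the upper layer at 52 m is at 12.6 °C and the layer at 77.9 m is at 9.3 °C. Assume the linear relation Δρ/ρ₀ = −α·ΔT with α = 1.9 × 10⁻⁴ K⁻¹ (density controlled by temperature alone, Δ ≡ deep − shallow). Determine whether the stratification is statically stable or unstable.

ΔT = 9.3 − 12.6 = -3.3 K, so Δρ/ρ₀ = −αΔT = 6.27 × 10⁻⁴.
Δρ/ρ₀ > 0, so Δρ > 0: deeper water is denser → statically stable.

stable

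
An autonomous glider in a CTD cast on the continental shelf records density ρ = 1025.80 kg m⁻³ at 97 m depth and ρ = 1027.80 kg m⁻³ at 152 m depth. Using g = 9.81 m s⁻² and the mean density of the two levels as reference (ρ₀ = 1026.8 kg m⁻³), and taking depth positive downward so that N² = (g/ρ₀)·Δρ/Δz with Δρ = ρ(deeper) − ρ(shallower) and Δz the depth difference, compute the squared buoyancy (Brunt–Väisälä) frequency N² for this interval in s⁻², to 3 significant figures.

Δρ = 1027.80 − 1025.80 = 2.00 kg m⁻³ over Δz = 152 − 97 = 55 m.
N² = (9.81/1026.8) × (2.00/55) = 3.4742 × 10⁻⁴ s⁻² ≈ 3.47 × 10⁻⁴ s⁻².

3.47 × 10⁻⁴ s⁻²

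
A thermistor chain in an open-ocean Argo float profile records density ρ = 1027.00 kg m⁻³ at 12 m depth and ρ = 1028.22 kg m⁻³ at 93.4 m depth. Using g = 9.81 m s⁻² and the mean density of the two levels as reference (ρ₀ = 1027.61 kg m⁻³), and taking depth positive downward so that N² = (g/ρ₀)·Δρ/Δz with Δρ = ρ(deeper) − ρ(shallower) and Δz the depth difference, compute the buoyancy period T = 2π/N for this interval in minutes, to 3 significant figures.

8.75 min

Δρ = 1028.22 − 1027.00 = 1.22 kg m⁻³ over Δz = 93.4 − 12 = 81.4 m.
N² = (9.81/1027.61) × (1.22/81.4) = 1.4308 × 10⁻⁴ s⁻².
N = √(1.4308 × 10⁻⁴) = 0.011962 rad s⁻¹, so T = 2π/N = 525.26 s = 8.7543 min ≈ 8.75 min.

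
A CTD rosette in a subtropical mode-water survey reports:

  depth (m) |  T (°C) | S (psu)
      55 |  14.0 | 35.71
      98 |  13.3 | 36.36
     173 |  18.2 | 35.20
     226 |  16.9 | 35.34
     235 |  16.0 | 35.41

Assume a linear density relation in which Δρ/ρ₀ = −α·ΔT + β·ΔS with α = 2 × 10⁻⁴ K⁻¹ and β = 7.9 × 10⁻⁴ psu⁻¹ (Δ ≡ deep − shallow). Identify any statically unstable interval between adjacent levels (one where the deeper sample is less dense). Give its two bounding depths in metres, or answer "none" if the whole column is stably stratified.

98–173 m

Evaluate Δρ/ρ₀ = −αΔT + βΔS across each adjacent pair:
  55–98 m: −αΔT+βΔS = −(2 × 10⁻⁴)(-0.7)+(7.9 × 10⁻⁴)(+0.65) = 6.5 × 10⁻⁴ → stable
  98–173 m: −αΔT+βΔS = −(2 × 10⁻⁴)(+4.9)+(7.9 × 10⁻⁴)(-1.16) = -1.9 × 10⁻³ → UNSTABLE
  173–226 m: −αΔT+βΔS = −(2 × 10⁻⁴)(-1.3)+(7.9 × 10⁻⁴)(+0.14) = 3.7 × 10⁻⁴ → stable
  226–235 m: −αΔT+βΔS = −(2 × 10⁻⁴)(-0.9)+(7.9 × 10⁻⁴)(+0.07) = 2.4 × 10⁻⁴ → stable
The 98–173 m interval has Δρ < 0: lighter water underlies denser water.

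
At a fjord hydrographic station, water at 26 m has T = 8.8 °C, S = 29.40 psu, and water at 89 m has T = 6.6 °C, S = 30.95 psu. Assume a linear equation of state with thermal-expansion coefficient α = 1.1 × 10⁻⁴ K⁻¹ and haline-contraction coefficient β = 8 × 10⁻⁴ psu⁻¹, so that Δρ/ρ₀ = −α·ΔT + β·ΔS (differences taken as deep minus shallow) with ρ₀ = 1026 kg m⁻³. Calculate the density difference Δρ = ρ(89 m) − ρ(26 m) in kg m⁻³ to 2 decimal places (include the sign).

+1.52 kg m⁻³

ΔT = -2.2 K, ΔS = +1.55 psu (deep − shallow).
Δρ/ρ₀ = −(1.1 × 10⁻⁴)(-2.2) + (8 × 10⁻⁴)(+1.55) = 1.482 × 10⁻³.
Δρ = 1026 × (1.482 × 10⁻³) = +1.52 kg m⁻³.
Positive Δρ: denser below, stable.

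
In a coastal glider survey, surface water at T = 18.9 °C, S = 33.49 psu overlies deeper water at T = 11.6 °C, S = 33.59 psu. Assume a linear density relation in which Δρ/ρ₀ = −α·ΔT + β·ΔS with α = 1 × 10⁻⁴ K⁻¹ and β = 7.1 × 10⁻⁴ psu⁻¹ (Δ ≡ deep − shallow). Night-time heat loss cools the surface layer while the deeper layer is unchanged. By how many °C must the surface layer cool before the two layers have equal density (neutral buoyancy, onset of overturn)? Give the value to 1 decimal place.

8.0 °C

Neutral buoyancy requires Δρ = 0, i.e. −α(T_deep − T_surf′) + β(S_deep − S_surf) = 0.
T_surf′ = T_deep − (β/α)·ΔS = 11.6 − (7.1 × 10⁻⁴/1 × 10⁻⁴)·(+0.10) = 10.890 °C.
Cooling required: 18.9 − (10.890) = 8.010 °C.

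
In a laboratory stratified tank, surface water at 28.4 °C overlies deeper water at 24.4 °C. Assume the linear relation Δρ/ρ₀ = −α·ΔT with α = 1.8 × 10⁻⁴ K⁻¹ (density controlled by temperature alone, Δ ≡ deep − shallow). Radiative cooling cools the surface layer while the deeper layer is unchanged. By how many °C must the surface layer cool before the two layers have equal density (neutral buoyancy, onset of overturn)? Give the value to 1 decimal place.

4.0 °C

With temperature the only control, equal density requires T_surf′ = T_deep.
T_surf′ = 24.4 °C.
Cooling required: 28.4 − 24.4 = 4.0 °C.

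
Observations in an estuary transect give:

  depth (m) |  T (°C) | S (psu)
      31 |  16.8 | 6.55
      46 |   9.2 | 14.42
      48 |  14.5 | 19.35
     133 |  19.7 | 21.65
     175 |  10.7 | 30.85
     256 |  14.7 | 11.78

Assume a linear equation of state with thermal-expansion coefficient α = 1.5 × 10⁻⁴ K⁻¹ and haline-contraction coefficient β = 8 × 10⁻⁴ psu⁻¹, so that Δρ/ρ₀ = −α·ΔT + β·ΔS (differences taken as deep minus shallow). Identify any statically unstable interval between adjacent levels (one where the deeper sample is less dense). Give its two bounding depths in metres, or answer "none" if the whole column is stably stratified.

175–256 m

Evaluate Δρ/ρ₀ = −αΔT + βΔS across each adjacent pair:
  31–46 m: −αΔT+βΔS = −(1.5 × 10⁻⁴)(-7.6)+(8 × 10⁻⁴)(+7.87) = 7.4 × 10⁻³ → stable
  46–48 m: −αΔT+βΔS = −(1.5 × 10⁻⁴)(+5.3)+(8 × 10⁻⁴)(+4.93) = 3.1 × 10⁻³ → stable
  48–133 m: −αΔT+βΔS = −(1.5 × 10⁻⁴)(+5.2)+(8 × 10⁻⁴)(+2.30) = 1.1 × 10⁻³ → stable
  133–175 m: −αΔT+βΔS = −(1.5 × 10⁻⁴)(-9.0)+(8 × 10⁻⁴)(+9.20) = 8.7 × 10⁻³ → stable
  175–256 m: −αΔT+βΔS = −(1.5 × 10⁻⁴)(+4.0)+(8 × 10⁻⁴)(-19.07) = -0.016 → UNSTABLE
The 175–256 m interval has Δρ < 0: lighter water underlies denser water.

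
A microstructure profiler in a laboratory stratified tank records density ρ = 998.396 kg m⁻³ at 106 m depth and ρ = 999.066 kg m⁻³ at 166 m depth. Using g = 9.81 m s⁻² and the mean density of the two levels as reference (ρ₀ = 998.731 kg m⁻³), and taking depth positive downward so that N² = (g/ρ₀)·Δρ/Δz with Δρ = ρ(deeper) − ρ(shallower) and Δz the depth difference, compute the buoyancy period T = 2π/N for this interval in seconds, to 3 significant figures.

Δρ = 999.066 − 998.396 = 0.670 kg m⁻³ over Δz = 166 − 106 = 60 m.
N² = (9.81/998.731) × (0.670/60) = 1.0968 × 10⁻⁴ s⁻².
N = √(1.0968 × 10⁻⁴) = 0.010473 rad s⁻¹, so T = 2π/N = 599.94 s ≈ 600 s.

600 s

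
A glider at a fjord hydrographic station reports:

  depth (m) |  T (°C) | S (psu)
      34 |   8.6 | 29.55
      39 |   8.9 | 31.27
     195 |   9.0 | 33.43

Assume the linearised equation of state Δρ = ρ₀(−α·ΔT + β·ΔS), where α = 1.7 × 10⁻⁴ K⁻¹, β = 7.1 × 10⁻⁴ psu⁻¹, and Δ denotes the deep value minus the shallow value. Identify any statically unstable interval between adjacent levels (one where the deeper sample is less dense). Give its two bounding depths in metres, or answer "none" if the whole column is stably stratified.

Evaluate Δρ/ρ₀ = −αΔT + βΔS across each adjacent pair:
  34–39 m: −αΔT+βΔS = −(1.7 × 10⁻⁴)(+0.3)+(7.1 × 10⁻⁴)(+1.72) = 1.2 × 10⁻³ → stable
  39–195 m: −αΔT+βΔS = −(1.7 × 10⁻⁴)(+0.1)+(7.1 × 10⁻⁴)(+2.16) = 1.5 × 10⁻³ → stable
Every interval has Δρ > 0: the column is stably stratified throughout.

none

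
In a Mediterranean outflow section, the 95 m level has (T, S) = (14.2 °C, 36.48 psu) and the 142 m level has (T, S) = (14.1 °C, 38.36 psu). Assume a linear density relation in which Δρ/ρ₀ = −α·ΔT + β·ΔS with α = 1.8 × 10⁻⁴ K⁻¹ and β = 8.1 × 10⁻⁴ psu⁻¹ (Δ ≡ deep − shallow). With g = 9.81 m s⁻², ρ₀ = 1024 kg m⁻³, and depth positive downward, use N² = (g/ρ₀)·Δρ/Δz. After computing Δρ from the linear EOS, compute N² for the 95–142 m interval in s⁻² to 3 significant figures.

3.22 × 10⁻⁴ s⁻²

ΔT = -0.1 K, ΔS = +1.88 psu (deep − shallow).
Δρ/ρ₀ = −αΔT + βΔS = 1.80 × 10⁻⁵ + 1.5228 × 10⁻³ = 1.5408 × 10⁻³, so Δρ ≈ 1.578 kg m⁻³.
N² = (g/ρ₀)·Δρ/Δz = g·(Δρ/ρ₀)/Δz = 9.81 × 1.5408 × 10⁻³ / 47 = 3.2160 × 10⁻⁴ s⁻² ≈ 3.22 × 10⁻⁴ s⁻².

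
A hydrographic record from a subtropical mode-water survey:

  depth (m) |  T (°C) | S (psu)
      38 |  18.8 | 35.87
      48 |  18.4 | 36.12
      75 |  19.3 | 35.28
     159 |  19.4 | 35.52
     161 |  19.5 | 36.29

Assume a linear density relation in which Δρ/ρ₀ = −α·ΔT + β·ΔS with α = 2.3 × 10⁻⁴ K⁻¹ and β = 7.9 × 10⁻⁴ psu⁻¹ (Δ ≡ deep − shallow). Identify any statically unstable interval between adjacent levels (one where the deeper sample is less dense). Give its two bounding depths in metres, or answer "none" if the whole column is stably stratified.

48–75 m

Evaluate Δρ/ρ₀ = −αΔT + βΔS across each adjacent pair:
  38–48 m: −αΔT+βΔS = −(2.3 × 10⁻⁴)(-0.4)+(7.9 × 10⁻⁴)(+0.25) = 2.9 × 10⁻⁴ → stable
  48–75 m: −αΔT+βΔS = −(2.3 × 10⁻⁴)(+0.9)+(7.9 × 10⁻⁴)(-0.84) = -8.7 × 10⁻⁴ → UNSTABLE
  75–159 m: −αΔT+βΔS = −(2.3 × 10⁻⁴)(+0.1)+(7.9 × 10⁻⁴)(+0.24) = 1.7 × 10⁻⁴ → stable
  159–161 m: −αΔT+βΔS = −(2.3 × 10⁻⁴)(+0.1)+(7.9 × 10⁻⁴)(+0.77) = 5.9 × 10⁻⁴ → stable
The 48–75 m interval has Δρ < 0: lighter water underlies denser water.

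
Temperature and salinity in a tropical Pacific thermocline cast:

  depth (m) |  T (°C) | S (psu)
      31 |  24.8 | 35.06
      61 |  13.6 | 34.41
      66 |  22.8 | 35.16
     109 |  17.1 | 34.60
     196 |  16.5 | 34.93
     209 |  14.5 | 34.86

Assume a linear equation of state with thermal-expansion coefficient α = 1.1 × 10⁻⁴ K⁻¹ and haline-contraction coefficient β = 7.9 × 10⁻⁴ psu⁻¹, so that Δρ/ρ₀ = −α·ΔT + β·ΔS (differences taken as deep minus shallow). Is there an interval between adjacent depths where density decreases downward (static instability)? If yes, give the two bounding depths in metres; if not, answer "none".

Evaluate Δρ/ρ₀ = −αΔT + βΔS across each adjacent pair:
  31–61 m: −αΔT+βΔS = −(1.1 × 10⁻⁴)(-11.2)+(7.9 × 10⁻⁴)(-0.65) = 7.2 × 10⁻⁴ → stable
  61–66 m: −αΔT+βΔS = −(1.1 × 10⁻⁴)(+9.2)+(7.9 × 10⁻⁴)(+0.75) = -4.2 × 10⁻⁴ → UNSTABLE
  66–109 m: −αΔT+βΔS = −(1.1 × 10⁻⁴)(-5.7)+(7.9 × 10⁻⁴)(-0.56) = 1.8 × 10⁻⁴ → stable
  109–196 m: −αΔT+βΔS = −(1.1 × 10⁻⁴)(-0.6)+(7.9 × 10⁻⁴)(+0.33) = 3.3 × 10⁻⁴ → stable
  196–209 m: −αΔT+βΔS = −(1.1 × 10⁻⁴)(-2.0)+(7.9 × 10⁻⁴)(-0.07) = 1.6 × 10⁻⁴ → stable
The 61–66 m interval has Δρ < 0: lighter water underlies denser water.

61–66 m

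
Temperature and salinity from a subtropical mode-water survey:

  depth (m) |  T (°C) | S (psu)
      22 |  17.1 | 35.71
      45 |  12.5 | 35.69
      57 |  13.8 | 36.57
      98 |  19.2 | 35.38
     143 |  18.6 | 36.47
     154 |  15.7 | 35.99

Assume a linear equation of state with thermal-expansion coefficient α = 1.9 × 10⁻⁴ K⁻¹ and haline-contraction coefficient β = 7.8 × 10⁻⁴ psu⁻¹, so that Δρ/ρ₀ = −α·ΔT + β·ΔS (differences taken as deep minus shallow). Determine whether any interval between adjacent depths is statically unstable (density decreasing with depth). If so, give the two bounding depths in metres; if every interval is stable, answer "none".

57–98 m

Evaluate Δρ/ρ₀ = −αΔT + βΔS across each adjacent pair:
  22–45 m: −αΔT+βΔS = −(1.9 × 10⁻⁴)(-4.6)+(7.8 × 10⁻⁴)(-0.02) = 8.6 × 10⁻⁴ → stable
  45–57 m: −αΔT+βΔS = −(1.9 × 10⁻⁴)(+1.3)+(7.8 × 10⁻⁴)(+0.88) = 4.4 × 10⁻⁴ → stable
  57–98 m: −αΔT+βΔS = −(1.9 × 10⁻⁴)(+5.4)+(7.8 × 10⁻⁴)(-1.19) = -2.0 × 10⁻³ → UNSTABLE
  98–143 m: −αΔT+βΔS = −(1.9 × 10⁻⁴)(-0.6)+(7.8 × 10⁻⁴)(+1.09) = 9.6 × 10⁻⁴ → stable
  143–154 m: −αΔT+βΔS = −(1.9 × 10⁻⁴)(-2.9)+(7.8 × 10⁻⁴)(-0.48) = 1.8 × 10⁻⁴ → stable
The 57–98 m interval has Δρ < 0: lighter water underlies denser water.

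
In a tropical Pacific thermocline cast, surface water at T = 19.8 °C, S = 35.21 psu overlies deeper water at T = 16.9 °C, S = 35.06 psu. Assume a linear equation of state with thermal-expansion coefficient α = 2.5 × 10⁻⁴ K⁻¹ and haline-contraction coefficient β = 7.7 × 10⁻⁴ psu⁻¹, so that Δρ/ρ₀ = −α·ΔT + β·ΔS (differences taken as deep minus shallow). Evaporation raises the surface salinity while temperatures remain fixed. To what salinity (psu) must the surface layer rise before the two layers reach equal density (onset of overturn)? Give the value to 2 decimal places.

Neutral buoyancy requires −α(T_deep − T_surf) + β(S_deep − S_surf′) = 0.
S_surf′ = S_deep − (α/β)·ΔT = 35.06 − (2.5 × 10⁻⁴/7.7 × 10⁻⁴)·(-2.9) = 36.0016 psu.
Increase required: 36.0016 − 35.21 = 0.7916 psu.

36.00 psu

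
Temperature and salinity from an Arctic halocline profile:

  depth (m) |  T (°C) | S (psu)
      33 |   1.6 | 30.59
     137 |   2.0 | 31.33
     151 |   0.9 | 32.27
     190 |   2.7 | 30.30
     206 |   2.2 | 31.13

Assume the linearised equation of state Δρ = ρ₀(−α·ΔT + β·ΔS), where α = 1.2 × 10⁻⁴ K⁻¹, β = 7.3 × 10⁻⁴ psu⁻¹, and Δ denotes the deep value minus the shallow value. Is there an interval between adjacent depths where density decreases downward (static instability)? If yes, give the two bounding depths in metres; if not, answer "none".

Evaluate Δρ/ρ₀ = −αΔT + βΔS across each adjacent pair:
  33–137 m: −αΔT+βΔS = −(1.2 × 10⁻⁴)(+0.4)+(7.3 × 10⁻⁴)(+0.74) = 4.9 × 10⁻⁴ → stable
  137–151 m: −αΔT+βΔS = −(1.2 × 10⁻⁴)(-1.1)+(7.3 × 10⁻⁴)(+0.94) = 8.2 × 10⁻⁴ → stable
  151–190 m: −αΔT+βΔS = −(1.2 × 10⁻⁴)(+1.8)+(7.3 × 10⁻⁴)(-1.97) = -1.7 × 10⁻³ → UNSTABLE
  190–206 m: −αΔT+βΔS = −(1.2 × 10⁻⁴)(-0.5)+(7.3 × 10⁻⁴)(+0.83) = 6.7 × 10⁻⁴ → stable
The 151–190 m interval has Δρ < 0: lighter water underlies denser water.

151–190 m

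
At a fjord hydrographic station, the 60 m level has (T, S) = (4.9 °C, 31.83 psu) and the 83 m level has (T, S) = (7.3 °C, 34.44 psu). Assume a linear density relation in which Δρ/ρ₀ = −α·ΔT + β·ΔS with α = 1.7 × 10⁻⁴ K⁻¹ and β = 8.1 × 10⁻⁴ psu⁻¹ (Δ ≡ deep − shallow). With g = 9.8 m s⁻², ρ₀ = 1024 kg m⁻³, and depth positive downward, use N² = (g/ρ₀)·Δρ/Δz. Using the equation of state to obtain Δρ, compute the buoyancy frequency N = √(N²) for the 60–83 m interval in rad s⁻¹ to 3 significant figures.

0.0270 rad s⁻¹

ΔT = +2.4 K, ΔS = +2.61 psu (deep − shallow).
Δρ/ρ₀ = −αΔT + βΔS = -4.08 × 10⁻⁴ + 2.1141 × 10⁻³ = 1.7061 × 10⁻³, so Δρ ≈ 1.747 kg m⁻³.
N² = (g/ρ₀)·Δρ/Δz = g·(Δρ/ρ₀)/Δz = 9.8 × 1.7061 × 10⁻³ / 23 = 7.2695 × 10⁻⁴ s⁻².
N = √(7.2695 × 10⁻⁴) = 0.026962 rad s⁻¹ ≈ 0.0270 rad s⁻¹.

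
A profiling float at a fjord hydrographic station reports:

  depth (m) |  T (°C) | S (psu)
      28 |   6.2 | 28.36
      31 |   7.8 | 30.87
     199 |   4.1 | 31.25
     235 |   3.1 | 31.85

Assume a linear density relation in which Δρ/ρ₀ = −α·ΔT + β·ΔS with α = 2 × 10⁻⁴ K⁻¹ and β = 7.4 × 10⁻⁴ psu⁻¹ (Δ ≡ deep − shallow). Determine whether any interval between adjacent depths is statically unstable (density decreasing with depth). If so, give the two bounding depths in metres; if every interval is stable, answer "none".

Evaluate Δρ/ρ₀ = −αΔT + βΔS across each adjacent pair:
  28–31 m: −αΔT+βΔS = −(2 × 10⁻⁴)(+1.6)+(7.4 × 10⁻⁴)(+2.51) = 1.5 × 10⁻³ → stable
  31–199 m: −αΔT+βΔS = −(2 × 10⁻⁴)(-3.7)+(7.4 × 10⁻⁴)(+0.38) = 1.0 × 10⁻³ → stable
  199–235 m: −αΔT+βΔS = −(2 × 10⁻⁴)(-1.0)+(7.4 × 10⁻⁴)(+0.60) = 6.4 × 10⁻⁴ → stable
Every interval has Δρ > 0: the column is stably stratified throughout.

none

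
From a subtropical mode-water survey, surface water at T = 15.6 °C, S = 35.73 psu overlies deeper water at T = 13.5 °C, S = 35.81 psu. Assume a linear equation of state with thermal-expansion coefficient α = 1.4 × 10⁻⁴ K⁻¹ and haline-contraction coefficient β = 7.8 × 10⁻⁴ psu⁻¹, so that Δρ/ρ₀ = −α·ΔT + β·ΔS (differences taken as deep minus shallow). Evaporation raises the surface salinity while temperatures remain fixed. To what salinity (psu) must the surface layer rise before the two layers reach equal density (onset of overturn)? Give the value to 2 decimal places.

36.19 psu

Neutral buoyancy requires −α(T_deep − T_surf) + β(S_deep − S_surf′) = 0.
S_surf′ = S_deep − (α/β)·ΔT = 35.81 − (1.4 × 10⁻⁴/7.8 × 10⁻⁴)·(-2.1) = 36.1869 psu.
Increase required: 36.1869 − 35.73 = 0.4569 psu.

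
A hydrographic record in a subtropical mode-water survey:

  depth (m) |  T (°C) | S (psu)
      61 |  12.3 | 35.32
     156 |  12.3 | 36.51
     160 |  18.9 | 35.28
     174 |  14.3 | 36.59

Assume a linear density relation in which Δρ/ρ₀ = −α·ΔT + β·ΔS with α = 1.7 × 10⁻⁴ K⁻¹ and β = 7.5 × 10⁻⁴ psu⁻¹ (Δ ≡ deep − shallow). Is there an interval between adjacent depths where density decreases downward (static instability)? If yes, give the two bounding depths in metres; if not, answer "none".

156–160 m

Evaluate Δρ/ρ₀ = −αΔT + βΔS across each adjacent pair:
  61–156 m: −αΔT+βΔS = −(1.7 × 10⁻⁴)(+0.0)+(7.5 × 10⁻⁴)(+1.19) = 8.9 × 10⁻⁴ → stable
  156–160 m: −αΔT+βΔS = −(1.7 × 10⁻⁴)(+6.6)+(7.5 × 10⁻⁴)(-1.23) = -2.0 × 10⁻³ → UNSTABLE
  160–174 m: −αΔT+βΔS = −(1.7 × 10⁻⁴)(-4.6)+(7.5 × 10⁻⁴)(+1.31) = 1.8 × 10⁻³ → stable
The 156–160 m interval has Δρ < 0: lighter water underlies denser water.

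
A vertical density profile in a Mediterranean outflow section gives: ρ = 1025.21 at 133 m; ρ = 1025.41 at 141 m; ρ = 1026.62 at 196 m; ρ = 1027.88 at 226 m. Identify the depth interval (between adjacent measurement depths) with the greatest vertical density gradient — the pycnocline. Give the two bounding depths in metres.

Compute the density gradient over each adjacent pair:
  133–141 m: Δρ/Δz = 0.20/8 = 0.025 kg m⁻⁴
  141–196 m: Δρ/Δz = 1.21/55 = 0.022 kg m⁻⁴
  196–226 m: Δρ/Δz = 1.26/30 = 0.042 kg m⁻⁴
The largest gradient is in the 196–226 m interval — the pycnocline.

196–226 m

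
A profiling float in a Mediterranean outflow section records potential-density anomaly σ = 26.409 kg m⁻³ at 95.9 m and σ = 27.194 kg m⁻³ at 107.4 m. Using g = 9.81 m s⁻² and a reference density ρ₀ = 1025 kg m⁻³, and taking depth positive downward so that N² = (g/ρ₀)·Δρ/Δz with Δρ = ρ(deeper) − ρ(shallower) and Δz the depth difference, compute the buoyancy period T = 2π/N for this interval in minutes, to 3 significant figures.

Δρ = 1027.194 − 1026.409 = 0.785 kg m⁻³ over Δz = 107.4 − 95.9 = 11.5 m.
N² = (9.81/1025) × (0.785/11.5) = 6.5331 × 10⁻⁴ s⁻².
N = √(6.5331 × 10⁻⁴) = 0.025560 rad s⁻¹, so T = 2π/N = 245.82 s = 4.0970 min ≈ 4.10 min.

4.10 min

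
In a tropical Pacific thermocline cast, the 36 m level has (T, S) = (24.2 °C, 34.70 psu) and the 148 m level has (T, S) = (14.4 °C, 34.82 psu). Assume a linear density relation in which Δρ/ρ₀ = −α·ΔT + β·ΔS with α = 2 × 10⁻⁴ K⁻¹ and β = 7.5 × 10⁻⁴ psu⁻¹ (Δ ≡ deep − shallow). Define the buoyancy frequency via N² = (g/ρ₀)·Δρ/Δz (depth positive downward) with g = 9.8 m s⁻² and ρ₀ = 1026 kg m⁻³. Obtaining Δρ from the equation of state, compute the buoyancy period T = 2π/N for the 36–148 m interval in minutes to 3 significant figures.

7.82 min

ΔT = -9.8 K, ΔS = +0.12 psu (deep − shallow).
Δρ/ρ₀ = −αΔT + βΔS = 1.96 × 10⁻³ + 9.00 × 10⁻⁵ = 2.05 × 10⁻³, so Δρ ≈ 2.103 kg m⁻³.
N² = (g/ρ₀)·Δρ/Δz = g·(Δρ/ρ₀)/Δz = 9.8 × 2.05 × 10⁻³ / 112 = 1.7938 × 10⁻⁴ s⁻².
N = √(1.7938 × 10⁻⁴) = 0.013393 rad s⁻¹ → T = 2π/N = 469.14 s = 7.8190 min ≈ 7.82 min.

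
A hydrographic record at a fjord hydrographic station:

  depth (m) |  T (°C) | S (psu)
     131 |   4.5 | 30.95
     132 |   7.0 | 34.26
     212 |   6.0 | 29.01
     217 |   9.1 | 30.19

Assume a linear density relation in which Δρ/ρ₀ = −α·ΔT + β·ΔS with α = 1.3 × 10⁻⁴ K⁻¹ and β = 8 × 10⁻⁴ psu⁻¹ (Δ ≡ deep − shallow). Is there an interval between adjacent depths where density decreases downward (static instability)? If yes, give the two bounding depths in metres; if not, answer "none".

132–212 m

Evaluate Δρ/ρ₀ = −αΔT + βΔS across each adjacent pair:
  131–132 m: −αΔT+βΔS = −(1.3 × 10⁻⁴)(+2.5)+(8 × 10⁻⁴)(+3.31) = 2.3 × 10⁻³ → stable
  132–212 m: −αΔT+βΔS = −(1.3 × 10⁻⁴)(-1.0)+(8 × 10⁻⁴)(-5.25) = -4.1 × 10⁻³ → UNSTABLE
  212–217 m: −αΔT+βΔS = −(1.3 × 10⁻⁴)(+3.1)+(8 × 10⁻⁴)(+1.18) = 5.4 × 10⁻⁴ → stable
The 132–212 m interval has Δρ < 0: lighter water underlies denser water.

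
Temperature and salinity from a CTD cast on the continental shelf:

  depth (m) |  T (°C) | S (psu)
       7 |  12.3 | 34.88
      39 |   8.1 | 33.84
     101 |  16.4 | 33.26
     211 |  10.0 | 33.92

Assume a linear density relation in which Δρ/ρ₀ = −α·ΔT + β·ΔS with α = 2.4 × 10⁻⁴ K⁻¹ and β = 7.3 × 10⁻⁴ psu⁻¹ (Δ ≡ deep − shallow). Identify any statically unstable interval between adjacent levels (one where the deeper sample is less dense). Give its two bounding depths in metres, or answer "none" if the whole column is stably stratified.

39–101 m

Evaluate Δρ/ρ₀ = −αΔT + βΔS across each adjacent pair:
  7–39 m: −αΔT+βΔS = −(2.4 × 10⁻⁴)(-4.2)+(7.3 × 10⁻⁴)(-1.04) = 2.5 × 10⁻⁴ → stable
  39–101 m: −αΔT+βΔS = −(2.4 × 10⁻⁴)(+8.3)+(7.3 × 10⁻⁴)(-0.58) = -2.4 × 10⁻³ → UNSTABLE
  101–211 m: −αΔT+βΔS = −(2.4 × 10⁻⁴)(-6.4)+(7.3 × 10⁻⁴)(+0.66) = 2.0 × 10⁻³ → stable
The 39–101 m interval has Δρ < 0: lighter water underlies denser water.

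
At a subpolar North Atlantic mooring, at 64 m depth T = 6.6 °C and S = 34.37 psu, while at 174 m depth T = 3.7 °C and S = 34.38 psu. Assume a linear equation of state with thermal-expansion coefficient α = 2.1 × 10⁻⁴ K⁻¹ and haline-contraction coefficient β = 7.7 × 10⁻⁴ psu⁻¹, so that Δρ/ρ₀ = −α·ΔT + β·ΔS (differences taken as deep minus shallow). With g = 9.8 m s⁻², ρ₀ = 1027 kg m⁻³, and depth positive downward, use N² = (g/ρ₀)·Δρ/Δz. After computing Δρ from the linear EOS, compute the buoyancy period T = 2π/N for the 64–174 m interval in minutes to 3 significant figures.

14.1 min

ΔT = -2.9 K, ΔS = +0.01 psu (deep − shallow).
Δρ/ρ₀ = −αΔT + βΔS = 6.09 × 10⁻⁴ + 7.70 × 10⁻⁶ = 6.167 × 10⁻⁴, so Δρ ≈ 0.6334 kg m⁻³.
N² = (g/ρ₀)·Δρ/Δz = g·(Δρ/ρ₀)/Δz = 9.8 × 6.167 × 10⁻⁴ / 110 = 5.4942 × 10⁻⁵ s⁻².
N = √(5.4942 × 10⁻⁵) = 7.4123 × 10⁻³ rad s⁻¹ → T = 2π/N = 847.67 s = 14.128 min ≈ 14.1 min.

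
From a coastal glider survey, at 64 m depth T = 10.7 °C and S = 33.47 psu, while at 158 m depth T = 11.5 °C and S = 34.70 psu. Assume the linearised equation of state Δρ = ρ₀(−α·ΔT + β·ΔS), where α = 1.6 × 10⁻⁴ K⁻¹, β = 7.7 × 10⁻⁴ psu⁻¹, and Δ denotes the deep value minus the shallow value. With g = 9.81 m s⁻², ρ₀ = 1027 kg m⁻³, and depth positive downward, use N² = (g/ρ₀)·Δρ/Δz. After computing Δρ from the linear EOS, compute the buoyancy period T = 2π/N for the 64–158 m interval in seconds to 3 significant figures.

680 s

ΔT = +0.8 K, ΔS = +1.23 psu (deep − shallow).
Δρ/ρ₀ = −αΔT + βΔS = -1.28 × 10⁻⁴ + 9.471 × 10⁻⁴ = 8.191 × 10⁻⁴, so Δρ ≈ 0.8412 kg m⁻³.
N² = (g/ρ₀)·Δρ/Δz = g·(Δρ/ρ₀)/Δz = 9.81 × 8.191 × 10⁻⁴ / 94 = 8.5483 × 10⁻⁵ s⁻².
N = √(8.5483 × 10⁻⁵) = 9.2457 × 10⁻³ rad s⁻¹ → T = 2π/N = 679.58 s ≈ 680 s.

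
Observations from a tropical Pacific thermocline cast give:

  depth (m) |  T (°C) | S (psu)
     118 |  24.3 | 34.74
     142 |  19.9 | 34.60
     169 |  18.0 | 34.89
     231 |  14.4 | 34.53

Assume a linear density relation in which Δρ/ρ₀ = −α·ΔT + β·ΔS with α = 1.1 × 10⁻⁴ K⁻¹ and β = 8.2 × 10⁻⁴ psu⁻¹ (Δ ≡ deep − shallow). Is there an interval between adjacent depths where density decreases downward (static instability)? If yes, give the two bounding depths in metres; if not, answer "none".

Evaluate Δρ/ρ₀ = −αΔT + βΔS across each adjacent pair:
  118–142 m: −αΔT+βΔS = −(1.1 × 10⁻⁴)(-4.4)+(8.2 × 10⁻⁴)(-0.14) = 3.7 × 10⁻⁴ → stable
  142–169 m: −αΔT+βΔS = −(1.1 × 10⁻⁴)(-1.9)+(8.2 × 10⁻⁴)(+0.29) = 4.5 × 10⁻⁴ → stable
  169–231 m: −αΔT+βΔS = −(1.1 × 10⁻⁴)(-3.6)+(8.2 × 10⁻⁴)(-0.36) = 1.0 × 10⁻⁴ → stable
Every interval has Δρ > 0: the column is stably stratified throughout.

none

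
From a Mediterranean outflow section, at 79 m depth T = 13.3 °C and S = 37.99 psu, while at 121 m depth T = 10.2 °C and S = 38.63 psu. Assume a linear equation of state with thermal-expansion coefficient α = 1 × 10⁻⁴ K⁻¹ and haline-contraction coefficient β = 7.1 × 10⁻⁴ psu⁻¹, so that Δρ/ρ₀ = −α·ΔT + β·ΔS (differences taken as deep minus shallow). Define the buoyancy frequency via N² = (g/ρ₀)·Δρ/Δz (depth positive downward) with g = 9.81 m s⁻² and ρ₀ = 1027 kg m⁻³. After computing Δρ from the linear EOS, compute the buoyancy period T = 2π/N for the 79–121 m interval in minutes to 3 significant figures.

ΔT = -3.1 K, ΔS = +0.64 psu (deep − shallow).
Δρ/ρ₀ = −αΔT + βΔS = 3.10 × 10⁻⁴ + 4.544 × 10⁻⁴ = 7.644 × 10⁻⁴, so Δρ ≈ 0.7850 kg m⁻³.
N² = (g/ρ₀)·Δρ/Δz = g·(Δρ/ρ₀)/Δz = 9.81 × 7.644 × 10⁻⁴ / 42 = 1.7854 × 10⁻⁴ s⁻².
N = √(1.7854 × 10⁻⁴) = 0.013362 rad s⁻¹ → T = 2π/N = 470.23 s = 7.8372 min ≈ 7.84 min.

7.84 min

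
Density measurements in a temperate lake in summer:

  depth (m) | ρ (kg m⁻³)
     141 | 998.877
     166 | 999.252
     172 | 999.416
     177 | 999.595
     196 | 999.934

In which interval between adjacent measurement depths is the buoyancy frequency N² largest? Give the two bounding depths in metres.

172–177 m

Compute the density gradient over each adjacent pair:
  141–166 m: Δρ/Δz = 0.375/25 = 0.015 kg m⁻⁴
  166–172 m: Δρ/Δz = 0.164/6 = 0.027 kg m⁻⁴
  172–177 m: Δρ/Δz = 0.179/5 = 0.036 kg m⁻⁴
  177–196 m: Δρ/Δz = 0.339/19 = 0.018 kg m⁻⁴
The largest gradient is in the 172–177 m interval — the pycnocline.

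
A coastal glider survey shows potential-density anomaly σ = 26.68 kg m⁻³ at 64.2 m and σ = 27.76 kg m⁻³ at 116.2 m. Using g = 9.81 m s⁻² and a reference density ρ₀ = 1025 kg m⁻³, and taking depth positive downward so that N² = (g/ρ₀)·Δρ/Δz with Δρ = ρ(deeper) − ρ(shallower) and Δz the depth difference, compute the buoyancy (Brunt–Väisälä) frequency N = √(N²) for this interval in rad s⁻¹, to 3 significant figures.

0.0141 rad s⁻¹

Δρ = 1027.76 − 1026.68 = 1.08 kg m⁻³ over Δz = 116.2 − 64.2 = 52 m.
N² = (9.81/1025) × (1.08/52) = 1.9878 × 10⁻⁴ s⁻².
N = √(1.9878 × 10⁻⁴) = 0.014099 rad s⁻¹ ≈ 0.0141 rad s⁻¹.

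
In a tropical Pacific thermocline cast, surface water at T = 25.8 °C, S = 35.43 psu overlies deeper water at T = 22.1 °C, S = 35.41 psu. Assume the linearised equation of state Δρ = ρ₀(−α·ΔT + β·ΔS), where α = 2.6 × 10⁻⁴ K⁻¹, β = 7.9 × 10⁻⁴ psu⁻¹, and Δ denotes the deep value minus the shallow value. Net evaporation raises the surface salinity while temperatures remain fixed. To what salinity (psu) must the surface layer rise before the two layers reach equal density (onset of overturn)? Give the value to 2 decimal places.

Neutral buoyancy requires −α(T_deep − T_surf) + β(S_deep − S_surf′) = 0.
S_surf′ = S_deep − (α/β)·ΔT = 35.41 − (2.6 × 10⁻⁴/7.9 × 10⁻⁴)·(-3.7) = 36.6277 psu.
Increase required: 36.6277 − 35.43 = 1.1977 psu.

36.63 psu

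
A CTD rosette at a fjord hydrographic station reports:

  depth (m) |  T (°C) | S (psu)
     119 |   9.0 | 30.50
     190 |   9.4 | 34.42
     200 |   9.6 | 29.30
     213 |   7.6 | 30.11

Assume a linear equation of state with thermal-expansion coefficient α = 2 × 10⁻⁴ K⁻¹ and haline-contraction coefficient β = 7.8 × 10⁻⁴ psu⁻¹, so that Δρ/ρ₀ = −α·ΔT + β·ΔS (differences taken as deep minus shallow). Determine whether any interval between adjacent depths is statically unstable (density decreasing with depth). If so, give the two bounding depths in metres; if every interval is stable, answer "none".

Evaluate Δρ/ρ₀ = −αΔT + βΔS across each adjacent pair:
  119–190 m: −αΔT+βΔS = −(2 × 10⁻⁴)(+0.4)+(7.8 × 10⁻⁴)(+3.92) = 3.0 × 10⁻³ → stable
  190–200 m: −αΔT+βΔS = −(2 × 10⁻⁴)(+0.2)+(7.8 × 10⁻⁴)(-5.12) = -4.0 × 10⁻³ → UNSTABLE
  200–213 m: −αΔT+βΔS = −(2 × 10⁻⁴)(-2.0)+(7.8 × 10⁻⁴)(+0.81) = 1.0 × 10⁻³ → stable
The 190–200 m interval has Δρ < 0: lighter water underlies denser water.

190–200 m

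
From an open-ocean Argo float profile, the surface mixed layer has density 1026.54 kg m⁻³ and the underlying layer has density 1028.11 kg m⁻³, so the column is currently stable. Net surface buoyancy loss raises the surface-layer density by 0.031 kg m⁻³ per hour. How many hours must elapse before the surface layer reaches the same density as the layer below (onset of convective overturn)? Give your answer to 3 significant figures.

50.6 hours

Density deficit of the surface layer: 1028.11 − 1026.54 = 1.57 kg m⁻³.
Required change = 1.57 / 0.031 = 50.6 hours.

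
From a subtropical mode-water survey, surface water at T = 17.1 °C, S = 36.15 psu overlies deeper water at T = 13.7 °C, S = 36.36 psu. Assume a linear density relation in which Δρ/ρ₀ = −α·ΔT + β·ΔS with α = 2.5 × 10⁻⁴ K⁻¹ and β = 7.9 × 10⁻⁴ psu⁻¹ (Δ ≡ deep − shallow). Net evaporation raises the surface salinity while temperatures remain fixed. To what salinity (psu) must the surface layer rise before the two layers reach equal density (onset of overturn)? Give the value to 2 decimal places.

37.44 psu

Neutral buoyancy requires −α(T_deep − T_surf) + β(S_deep − S_surf′) = 0.
S_surf′ = S_deep − (α/β)·ΔT = 36.36 − (2.5 × 10⁻⁴/7.9 × 10⁻⁴)·(-3.4) = 37.4359 psu.
Increase required: 37.4359 − 36.15 = 1.2859 psu.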